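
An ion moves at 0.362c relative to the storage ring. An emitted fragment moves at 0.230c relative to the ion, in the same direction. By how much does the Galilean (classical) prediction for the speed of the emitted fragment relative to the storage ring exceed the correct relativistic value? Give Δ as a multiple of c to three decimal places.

Galilean: u_cl = 0.230 + 0.362 = 0.5920.
Relativistic: u_rel = (0.230 + 0.362) / (1 + 0.230·0.362) = 0.5920/1.0833 = 0.5465.
Δ = 0.5920 − 0.5465 = 0.0455.

Δ = 0.046c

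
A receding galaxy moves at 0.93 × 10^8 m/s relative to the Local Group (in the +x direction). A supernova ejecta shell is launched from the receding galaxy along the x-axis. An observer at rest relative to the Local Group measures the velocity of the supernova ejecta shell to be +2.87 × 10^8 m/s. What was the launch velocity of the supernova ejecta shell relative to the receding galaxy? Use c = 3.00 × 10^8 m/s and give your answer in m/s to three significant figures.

+2.76 × 10^8 m/s

v = 0.310c, u = 0.957c.
Invert the composition law: u' = (u − v)/(1 − uv/c²).
u' = (0.957 − 0.310) / (1 − (0.957)(0.310)) = 0.6467/0.7034 = 0.9193.
u' = 0.9193 × 3.00 × 10^8 m/s.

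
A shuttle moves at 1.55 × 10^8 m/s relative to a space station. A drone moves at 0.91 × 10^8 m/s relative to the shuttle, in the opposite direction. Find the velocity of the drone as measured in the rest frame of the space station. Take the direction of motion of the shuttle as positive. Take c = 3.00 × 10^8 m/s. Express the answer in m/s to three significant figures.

In units of c (dividing by 3.00 × 10^8 m/s): v = 0.517, u' = -0.303.
u = (u' + v)/(1 + u'v/c²):
u = (-0.303 + 0.517) / (1 + (-0.303)·0.517) = 0.2133/0.8433 = 0.2530
Converting back: u = 0.2530 × 3.00 × 10^8 m/s.

+7.59 × 10^7 m/s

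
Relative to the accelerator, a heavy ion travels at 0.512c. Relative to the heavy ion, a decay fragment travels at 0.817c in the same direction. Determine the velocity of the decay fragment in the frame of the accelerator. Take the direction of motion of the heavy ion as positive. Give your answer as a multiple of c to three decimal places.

With v = 0.512 and u' = 0.817 (in units of c),
u = (u' + v)/(1 + u'v/c²):
u = (0.817 + 0.512) / (1 + 0.817·0.512) = 1.3290/1.4183 = 0.9370
(Galilean addition would give +1.329c, exceeding c.)

0.937c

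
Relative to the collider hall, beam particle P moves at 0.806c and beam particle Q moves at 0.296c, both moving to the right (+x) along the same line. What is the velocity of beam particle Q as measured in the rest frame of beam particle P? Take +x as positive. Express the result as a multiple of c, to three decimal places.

-0.670c

β_A = 0.806, β_B = 0.296.
Transform to A's frame with the inverse velocity-addition law: u' = (u − v)/(1 − uv/c²), taking u = β_B and v = β_A.
u' = (0.296 − 0.806) / (1 − (0.806)(0.296)) = -0.5100/0.7614 = -0.6698.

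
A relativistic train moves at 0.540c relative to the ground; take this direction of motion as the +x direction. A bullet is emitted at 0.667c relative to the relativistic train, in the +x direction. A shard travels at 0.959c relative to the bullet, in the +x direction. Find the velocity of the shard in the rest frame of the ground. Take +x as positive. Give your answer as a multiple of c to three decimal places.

Apply u = (u' + v)/(1 + u'v/c²) successively, working outward toward the ground.
Start: velocity of the relativistic train relative to the ground = 0.5400c.
Compose with the bullet (u' = 0.667 in the relativistic train frame): u_1 = (0.667 + 0.540) / (1 + 0.667·0.540) = 1.2070/1.3602 = 0.8874.
Compose with the shard (u' = 0.959 in the bullet frame): u_2 = (0.959 + 0.887) / (1 + 0.959·0.887) = 1.8464/1.8510 = 0.9975.

0.998c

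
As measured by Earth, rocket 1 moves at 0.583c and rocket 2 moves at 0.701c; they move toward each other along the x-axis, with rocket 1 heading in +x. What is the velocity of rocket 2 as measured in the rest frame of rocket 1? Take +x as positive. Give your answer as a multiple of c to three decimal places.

β_A = 0.583, β_B = -0.701.
Transform to A's frame with the inverse velocity-addition law: u' = (u − v)/(1 − uv/c²), taking u = β_B and v = β_A.
u' = (-0.701 − 0.583) / (1 − (0.583)(-0.701)) = -1.2840/1.4087 = -0.9115.

-0.911c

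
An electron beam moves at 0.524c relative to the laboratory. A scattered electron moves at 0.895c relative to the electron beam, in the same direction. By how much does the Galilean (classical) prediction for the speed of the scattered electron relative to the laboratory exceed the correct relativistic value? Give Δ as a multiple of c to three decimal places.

Δ = 0.453c

Galilean: u_cl = 0.895 + 0.524 = 1.4190.
Relativistic: u_rel = (0.895 + 0.524) / (1 + 0.895·0.524) = 1.4190/1.4690 = 0.9660.
Δ = 1.4190 − 0.9660 = 0.4530.
(The classical prediction exceeds c; the relativistic result does not.)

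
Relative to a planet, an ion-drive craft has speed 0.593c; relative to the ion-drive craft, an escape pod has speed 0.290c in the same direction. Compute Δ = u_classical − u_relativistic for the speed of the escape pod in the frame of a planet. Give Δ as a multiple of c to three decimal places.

Δ = 0.130c

Galilean: u_cl = 0.290 + 0.593 = 0.8830.
Relativistic: u_rel = (0.290 + 0.593) / (1 + 0.290·0.593) = 0.8830/1.1720 = 0.7534.
Δ = 0.8830 − 0.7534 = 0.1296.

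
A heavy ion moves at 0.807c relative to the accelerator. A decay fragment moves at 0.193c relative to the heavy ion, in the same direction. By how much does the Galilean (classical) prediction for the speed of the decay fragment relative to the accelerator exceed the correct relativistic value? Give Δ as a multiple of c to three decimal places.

Δ = 0.135c

Galilean: u_cl = 0.193 + 0.807 = 1.0000.
Relativistic: u_rel = (0.193 + 0.807) / (1 + 0.193·0.807) = 1.0000/1.1558 = 0.8652.
Δ = 1.0000 − 0.8652 = 0.1348.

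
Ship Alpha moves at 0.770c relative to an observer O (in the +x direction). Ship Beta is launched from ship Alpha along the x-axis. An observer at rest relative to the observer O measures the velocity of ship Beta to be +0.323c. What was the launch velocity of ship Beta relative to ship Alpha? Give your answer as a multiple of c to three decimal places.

-0.595c

Invert the composition law: u' = (u − v)/(1 − uv/c²).
u' = (0.323 − 0.770) / (1 − (0.323)(0.770)) = -0.4470/0.7513 = -0.5950.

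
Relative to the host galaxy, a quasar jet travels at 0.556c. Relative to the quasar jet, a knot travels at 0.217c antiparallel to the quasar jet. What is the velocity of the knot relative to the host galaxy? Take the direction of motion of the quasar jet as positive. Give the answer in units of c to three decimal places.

With v = 0.556 and u' = -0.217 (in units of c),
u = (u' + v)/(1 + u'v/c²):
u = (-0.217 + 0.556) / (1 + (-0.217)·0.556) = 0.3390/0.8793 = 0.3855
(Galilean addition would give +0.339c.)

+0.386c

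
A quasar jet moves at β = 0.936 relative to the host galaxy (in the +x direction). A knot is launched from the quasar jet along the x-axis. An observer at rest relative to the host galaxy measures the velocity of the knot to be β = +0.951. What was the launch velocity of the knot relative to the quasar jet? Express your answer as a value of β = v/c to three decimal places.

β = +0.137

Invert the composition law: u' = (u − v)/(1 − uv/c²).
u' = (0.951 − 0.936) / (1 − (0.951)(0.936)) = 0.0150/0.1099 = 0.1365.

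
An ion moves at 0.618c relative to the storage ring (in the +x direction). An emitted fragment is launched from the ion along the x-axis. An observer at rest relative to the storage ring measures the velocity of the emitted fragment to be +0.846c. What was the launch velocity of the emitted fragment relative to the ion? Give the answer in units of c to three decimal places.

+0.478c

Invert the composition law: u' = (u − v)/(1 − uv/c²).
u' = (0.846 − 0.618) / (1 − (0.846)(0.618)) = 0.2280/0.4772 = 0.4778.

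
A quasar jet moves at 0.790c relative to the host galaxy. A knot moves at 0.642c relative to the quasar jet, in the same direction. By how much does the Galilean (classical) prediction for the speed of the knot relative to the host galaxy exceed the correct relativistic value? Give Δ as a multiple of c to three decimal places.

Δ = 0.482c

Galilean: u_cl = 0.642 + 0.790 = 1.4320.
Relativistic: u_rel = (0.642 + 0.790) / (1 + 0.642·0.790) = 1.4320/1.5072 = 0.9501.
Δ = 1.4320 − 0.9501 = 0.4819.
(The classical prediction exceeds c; the relativistic result does not.)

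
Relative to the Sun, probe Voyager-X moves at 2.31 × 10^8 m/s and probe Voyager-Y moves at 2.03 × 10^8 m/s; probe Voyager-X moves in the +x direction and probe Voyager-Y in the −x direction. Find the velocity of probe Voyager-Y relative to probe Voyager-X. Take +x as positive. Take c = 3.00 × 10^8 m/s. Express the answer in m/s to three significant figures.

-2.85 × 10^8 m/s

β_A = 0.770, β_B = -0.677 (dividing each by c = 3.00 × 10^8 m/s).
Transform to A's frame with the inverse velocity-addition law: u' = (u − v)/(1 − uv/c²), taking u = β_B and v = β_A.
u' = (-0.677 − 0.770) / (1 − (0.770)(-0.677)) = -1.4467/1.5210 = -0.9511.
u' = -0.9511 × 3.00 × 10^8 m/s.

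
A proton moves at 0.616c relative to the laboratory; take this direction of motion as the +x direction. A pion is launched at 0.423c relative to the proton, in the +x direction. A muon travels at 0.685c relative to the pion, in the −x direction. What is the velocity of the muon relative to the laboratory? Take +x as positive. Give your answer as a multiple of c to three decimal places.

+0.320c

Apply u = (u' + v)/(1 + u'v/c²) successively, working outward toward the laboratory.
Start: velocity of the proton relative to the laboratory = 0.6160c.
Compose with the pion (u' = 0.423 in the proton frame): u_1 = (0.423 + 0.616) / (1 + 0.423·0.616) = 1.0390/1.2606 = 0.8242.
Compose with the muon (u' = -0.685 in the pion frame): u_2 = (-0.685 + 0.824) / (1 + (-0.685)·0.824) = 0.1392/0.4354 = 0.3198.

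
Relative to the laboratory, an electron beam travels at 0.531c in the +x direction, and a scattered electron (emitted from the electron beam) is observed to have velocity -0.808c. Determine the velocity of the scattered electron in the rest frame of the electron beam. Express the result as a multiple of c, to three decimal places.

-0.937c

Invert the composition law: u' = (u − v)/(1 − uv/c²).
u' = (-0.808 − 0.531) / (1 − (-0.808)(0.531)) = -1.3390/1.4290 = -0.9370.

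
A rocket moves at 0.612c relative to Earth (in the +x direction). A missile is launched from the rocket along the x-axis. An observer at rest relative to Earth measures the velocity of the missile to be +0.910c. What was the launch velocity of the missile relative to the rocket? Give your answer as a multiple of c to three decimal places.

Invert the composition law: u' = (u − v)/(1 − uv/c²).
u' = (0.910 − 0.612) / (1 − (0.910)(0.612)) = 0.2980/0.4431 = 0.6726.

+0.673c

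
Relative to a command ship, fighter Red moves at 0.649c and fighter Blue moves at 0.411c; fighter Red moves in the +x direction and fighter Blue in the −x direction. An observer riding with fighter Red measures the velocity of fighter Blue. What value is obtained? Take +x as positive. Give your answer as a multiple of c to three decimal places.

β_A = 0.649, β_B = -0.411.
Transform to A's frame with the inverse velocity-addition law: u' = (u − v)/(1 − uv/c²), taking u = β_B and v = β_A.
u' = (-0.411 − 0.649) / (1 − (0.649)(-0.411)) = -1.0600/1.2667 = -0.8368.

-0.837c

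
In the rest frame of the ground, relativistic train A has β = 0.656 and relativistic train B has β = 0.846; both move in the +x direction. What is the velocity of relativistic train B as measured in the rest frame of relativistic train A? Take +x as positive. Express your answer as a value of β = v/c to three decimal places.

β = +0.427

β_A = 0.656, β_B = 0.846.
Transform to A's frame with the inverse velocity-addition law: u' = (u − v)/(1 − uv/c²), taking u = β_B and v = β_A.
u' = (0.846 − 0.656) / (1 − (0.656)(0.846)) = 0.1900/0.4450 = 0.4269.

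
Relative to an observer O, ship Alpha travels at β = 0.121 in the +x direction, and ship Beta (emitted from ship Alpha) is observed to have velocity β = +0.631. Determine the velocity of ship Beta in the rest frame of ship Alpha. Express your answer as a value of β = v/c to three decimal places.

Invert the composition law: u' = (u − v)/(1 − uv/c²).
u' = (0.631 − 0.121) / (1 − (0.631)(0.121)) = 0.5100/0.9236 = 0.5522.

β = +0.552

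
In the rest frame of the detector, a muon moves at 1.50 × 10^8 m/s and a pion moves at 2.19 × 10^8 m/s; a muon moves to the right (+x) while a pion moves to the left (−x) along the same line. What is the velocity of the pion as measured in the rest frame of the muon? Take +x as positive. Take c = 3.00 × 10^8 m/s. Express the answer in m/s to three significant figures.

-2.70 × 10^8 m/s

β_A = 0.500, β_B = -0.730 (dividing each by c = 3.00 × 10^8 m/s).
Transform to A's frame with the inverse velocity-addition law: u' = (u − v)/(1 − uv/c²), taking u = β_B and v = β_A.
u' = (-0.730 − 0.500) / (1 − (0.500)(-0.730)) = -1.2300/1.3650 = -0.9011.
u' = -0.9011 × 3.00 × 10^8 m/s.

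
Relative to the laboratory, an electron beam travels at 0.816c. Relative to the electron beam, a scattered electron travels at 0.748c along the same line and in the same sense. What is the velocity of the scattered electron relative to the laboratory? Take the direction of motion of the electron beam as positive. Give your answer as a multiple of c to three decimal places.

With v = 0.816 and u' = 0.748 (in units of c),
u = (u' + v)/(1 + u'v/c²):
u = (0.748 + 0.816) / (1 + 0.748·0.816) = 1.5640/1.6104 = 0.9712

0.971c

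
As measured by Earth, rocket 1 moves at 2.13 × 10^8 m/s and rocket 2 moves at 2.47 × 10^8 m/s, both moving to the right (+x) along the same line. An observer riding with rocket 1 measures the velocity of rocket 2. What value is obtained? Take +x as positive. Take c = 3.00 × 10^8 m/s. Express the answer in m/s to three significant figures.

+8.18 × 10^7 m/s

β_A = 0.710, β_B = 0.823 (dividing each by c = 3.00 × 10^8 m/s).
Transform to A's frame with the inverse velocity-addition law: u' = (u − v)/(1 − uv/c²), taking u = β_B and v = β_A.
u' = (0.823 − 0.710) / (1 − (0.710)(0.823)) = 0.1133/0.4154 = 0.2728.
u' = 0.2728 × 3.00 × 10^8 m/s.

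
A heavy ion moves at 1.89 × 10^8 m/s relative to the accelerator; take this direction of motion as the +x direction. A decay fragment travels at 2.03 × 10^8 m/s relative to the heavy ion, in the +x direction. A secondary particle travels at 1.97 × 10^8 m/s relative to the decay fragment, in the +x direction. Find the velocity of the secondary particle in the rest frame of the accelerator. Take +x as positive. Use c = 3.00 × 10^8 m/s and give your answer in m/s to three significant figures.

2.95 × 10^8 m/s

Apply u = (u' + v)/(1 + u'v/c²) successively, working outward toward the accelerator.
(Dividing each given speed by c = 3.00 × 10^8 m/s to work in units of c.)
Start: velocity of the heavy ion relative to the accelerator = 0.6300c.
Compose with the decay fragment (u' = 0.677 in the heavy ion frame): u_1 = (0.677 + 0.630) / (1 + 0.677·0.630) = 1.3067/1.4263 = 0.9161.
Compose with the secondary particle (u' = 0.657 in the decay fragment frame): u_2 = (0.657 + 0.916) / (1 + 0.657·0.916) = 1.5728/1.6016 = 0.9820.
So u = 0.9820 × 3.00 × 10^8 m/s.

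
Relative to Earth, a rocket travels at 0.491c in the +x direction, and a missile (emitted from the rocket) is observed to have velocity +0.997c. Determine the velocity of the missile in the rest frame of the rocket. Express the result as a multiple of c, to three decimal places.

+0.991c

Invert the composition law: u' = (u − v)/(1 − uv/c²).
u' = (0.997 − 0.491) / (1 − (0.997)(0.491)) = 0.5060/0.5105 = 0.9912.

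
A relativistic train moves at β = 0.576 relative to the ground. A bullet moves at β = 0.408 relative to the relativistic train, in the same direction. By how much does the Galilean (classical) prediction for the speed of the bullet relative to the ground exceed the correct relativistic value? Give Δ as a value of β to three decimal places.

Δ = 0.187

Galilean: u_cl = 0.408 + 0.576 = 0.9840.
Relativistic: u_rel = (0.408 + 0.576) / (1 + 0.408·0.576) = 0.9840/1.2350 = 0.7968.
Δ = 0.9840 − 0.7968 = 0.1872.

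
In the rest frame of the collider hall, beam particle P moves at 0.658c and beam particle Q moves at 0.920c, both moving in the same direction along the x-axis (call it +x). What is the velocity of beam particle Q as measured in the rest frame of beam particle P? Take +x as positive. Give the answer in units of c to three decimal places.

+0.664c

β_A = 0.658, β_B = 0.920.
Transform to A's frame with the inverse velocity-addition law: u' = (u − v)/(1 − uv/c²), taking u = β_B and v = β_A.
u' = (0.920 − 0.658) / (1 − (0.658)(0.920)) = 0.2620/0.3946 = 0.6639.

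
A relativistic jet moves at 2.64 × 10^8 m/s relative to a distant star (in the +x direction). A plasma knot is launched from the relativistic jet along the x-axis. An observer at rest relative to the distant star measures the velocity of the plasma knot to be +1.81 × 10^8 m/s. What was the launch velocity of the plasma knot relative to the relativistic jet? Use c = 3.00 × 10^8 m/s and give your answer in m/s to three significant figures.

v = 0.880c, u = 0.603c.
Invert the composition law: u' = (u − v)/(1 − uv/c²).
u' = (0.603 − 0.880) / (1 − (0.603)(0.880)) = -0.2767/0.4691 = -0.5898.
u' = -0.5898 × 3.00 × 10^8 m/s.

-1.77 × 10^8 m/s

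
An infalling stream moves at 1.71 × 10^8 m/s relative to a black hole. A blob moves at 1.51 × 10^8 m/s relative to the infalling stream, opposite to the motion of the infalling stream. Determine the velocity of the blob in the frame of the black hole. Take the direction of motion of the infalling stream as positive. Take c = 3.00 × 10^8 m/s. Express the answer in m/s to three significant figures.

In units of c (dividing by 3.00 × 10^8 m/s): v = 0.570, u' = -0.503.
u = (u' + v)/(1 + u'v/c²):
u = (-0.503 + 0.570) / (1 + (-0.503)·0.570) = 0.0667/0.7131 = 0.0935
Converting back: u = 0.0935 × 3.00 × 10^8 m/s.

+2.80 × 10^7 m/s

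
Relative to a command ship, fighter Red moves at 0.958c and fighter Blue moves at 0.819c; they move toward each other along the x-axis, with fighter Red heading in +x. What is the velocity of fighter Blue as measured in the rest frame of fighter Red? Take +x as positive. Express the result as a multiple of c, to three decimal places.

β_A = 0.958, β_B = -0.819.
Transform to A's frame with the inverse velocity-addition law: u' = (u − v)/(1 − uv/c²), taking u = β_B and v = β_A.
u' = (-0.819 − 0.958) / (1 − (0.958)(-0.819)) = -1.7770/1.7846 = -0.9957.

-0.996c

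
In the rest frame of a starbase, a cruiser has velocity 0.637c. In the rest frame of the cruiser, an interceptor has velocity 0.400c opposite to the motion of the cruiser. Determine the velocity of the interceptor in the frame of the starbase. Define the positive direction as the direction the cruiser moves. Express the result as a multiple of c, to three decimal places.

With v = 0.637 and u' = -0.400 (in units of c),
u = (u' + v)/(1 + u'v/c²):
u = (-0.400 + 0.637) / (1 + (-0.400)·0.637) = 0.2370/0.7452 = 0.3180
(Galilean addition would give +0.237c.)

+0.318c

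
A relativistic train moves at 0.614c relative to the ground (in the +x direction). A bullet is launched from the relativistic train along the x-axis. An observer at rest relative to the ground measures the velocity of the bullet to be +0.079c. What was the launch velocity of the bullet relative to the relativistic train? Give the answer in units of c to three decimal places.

-0.562c

Invert the composition law: u' = (u − v)/(1 − uv/c²).
u' = (0.079 − 0.614) / (1 − (0.079)(0.614)) = -0.5350/0.9515 = -0.5623.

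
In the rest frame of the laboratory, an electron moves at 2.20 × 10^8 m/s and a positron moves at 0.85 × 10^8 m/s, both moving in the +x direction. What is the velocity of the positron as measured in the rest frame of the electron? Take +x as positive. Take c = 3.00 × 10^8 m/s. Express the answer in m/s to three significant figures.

-1.70 × 10^8 m/s

β_A = 0.733, β_B = 0.283 (dividing each by c = 3.00 × 10^8 m/s).
Transform to A's frame with the inverse velocity-addition law: u' = (u − v)/(1 − uv/c²), taking u = β_B and v = β_A.
u' = (0.283 − 0.733) / (1 − (0.733)(0.283)) = -0.4500/0.7922 = -0.5680.
u' = -0.5680 × 3.00 × 10^8 m/s.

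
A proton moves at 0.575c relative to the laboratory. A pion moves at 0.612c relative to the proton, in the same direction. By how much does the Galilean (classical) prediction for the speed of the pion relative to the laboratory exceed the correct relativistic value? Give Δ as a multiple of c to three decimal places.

Δ = 0.309c

Galilean: u_cl = 0.612 + 0.575 = 1.1870.
Relativistic: u_rel = (0.612 + 0.575) / (1 + 0.612·0.575) = 1.1870/1.3519 = 0.8780.
Δ = 1.1870 − 0.8780 = 0.3090.
(The classical prediction exceeds c; the relativistic result does not.)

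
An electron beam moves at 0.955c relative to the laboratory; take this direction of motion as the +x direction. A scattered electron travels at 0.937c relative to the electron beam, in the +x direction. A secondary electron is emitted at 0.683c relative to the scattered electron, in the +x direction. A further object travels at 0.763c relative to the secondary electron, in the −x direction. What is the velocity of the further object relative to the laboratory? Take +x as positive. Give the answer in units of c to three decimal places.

Apply u = (u' + v)/(1 + u'v/c²) successively, working outward toward the laboratory.
Start: velocity of the electron beam relative to the laboratory = 0.9550c.
Compose with the scattered electron (u' = 0.937 in the electron beam frame): u_1 = (0.937 + 0.955) / (1 + 0.937·0.955) = 1.8920/1.8948 = 0.9985.
Compose with the secondary electron (u' = 0.683 in the scattered electron frame): u_2 = (0.683 + 0.999) / (1 + 0.683·0.999) = 1.6815/1.6820 = 0.9997.
Compose with the further object (u' = -0.763 in the secondary electron frame): u_3 = (-0.763 + 1.000) / (1 + (-0.763)·1.000) = 0.2367/0.2372 = 0.9979.

+0.998c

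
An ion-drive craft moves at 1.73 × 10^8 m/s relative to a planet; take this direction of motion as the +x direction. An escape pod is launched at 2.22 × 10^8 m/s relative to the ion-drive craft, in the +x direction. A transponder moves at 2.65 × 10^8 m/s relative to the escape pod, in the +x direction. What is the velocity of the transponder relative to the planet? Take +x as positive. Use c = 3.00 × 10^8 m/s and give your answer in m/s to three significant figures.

2.99 × 10^8 m/s

Apply u = (u' + v)/(1 + u'v/c²) successively, working outward toward the planet.
(Dividing each given speed by c = 3.00 × 10^8 m/s to work in units of c.)
Start: velocity of the ion-drive craft relative to the planet = 0.5767c.
Compose with the escape pod (u' = 0.740 in the ion-drive craft frame): u_1 = (0.740 + 0.577) / (1 + 0.740·0.577) = 1.3167/1.4267 = 0.9229.
Compose with the transponder (u' = 0.883 in the escape pod frame): u_2 = (0.883 + 0.923) / (1 + 0.883·0.923) = 1.8062/1.8152 = 0.9950.
So u = 0.9950 × 3.00 × 10^8 m/s.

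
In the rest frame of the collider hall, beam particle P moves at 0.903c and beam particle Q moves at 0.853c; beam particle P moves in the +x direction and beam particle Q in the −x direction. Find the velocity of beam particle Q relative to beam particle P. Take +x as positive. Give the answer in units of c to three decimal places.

β_A = 0.903, β_B = -0.853.
Transform to A's frame with the inverse velocity-addition law: u' = (u − v)/(1 − uv/c²), taking u = β_B and v = β_A.
u' = (-0.853 − 0.903) / (1 − (0.903)(-0.853)) = -1.7560/1.7703 = -0.9919.

-0.992c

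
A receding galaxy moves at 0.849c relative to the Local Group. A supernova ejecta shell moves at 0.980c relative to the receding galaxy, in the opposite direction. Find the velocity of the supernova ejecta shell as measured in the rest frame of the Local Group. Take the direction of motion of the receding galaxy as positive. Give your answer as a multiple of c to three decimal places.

With v = 0.849 and u' = -0.980 (in units of c),
u = (u' + v)/(1 + u'v/c²):
u = (-0.980 + 0.849) / (1 + (-0.980)·0.849) = -0.1310/0.1680 = -0.7799

-0.780c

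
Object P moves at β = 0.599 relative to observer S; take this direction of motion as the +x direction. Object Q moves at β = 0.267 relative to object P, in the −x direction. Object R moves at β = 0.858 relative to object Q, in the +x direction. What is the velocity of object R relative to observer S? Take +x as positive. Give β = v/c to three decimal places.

Apply u = (u' + v)/(1 + u'v/c²) successively, working outward toward observer S.
Start: velocity of object P relative to observer S = 0.5990c.
Compose with object Q (u' = -0.267 in object P frame): u_1 = (-0.267 + 0.599) / (1 + (-0.267)·0.599) = 0.3320/0.8401 = 0.3952.
Compose with object R (u' = 0.858 in object Q frame): u_2 = (0.858 + 0.395) / (1 + 0.858·0.395) = 1.2532/1.3391 = 0.9359.

β = +0.936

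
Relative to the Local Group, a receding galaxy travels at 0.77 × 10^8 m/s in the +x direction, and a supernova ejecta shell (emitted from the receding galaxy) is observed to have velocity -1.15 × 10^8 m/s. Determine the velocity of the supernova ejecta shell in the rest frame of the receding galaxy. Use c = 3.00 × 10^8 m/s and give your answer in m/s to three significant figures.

v = 0.257c, u = -0.383c.
Invert the composition law: u' = (u − v)/(1 − uv/c²).
u' = (-0.383 − 0.257) / (1 − (-0.383)(0.257)) = -0.6400/1.0984 = -0.5827.
u' = -0.5827 × 3.00 × 10^8 m/s.

-1.75 × 10^8 m/s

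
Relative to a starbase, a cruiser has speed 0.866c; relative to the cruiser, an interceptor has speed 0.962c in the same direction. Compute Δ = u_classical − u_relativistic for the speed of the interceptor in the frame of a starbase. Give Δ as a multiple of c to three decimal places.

Δ = 0.831c

Galilean: u_cl = 0.962 + 0.866 = 1.8280.
Relativistic: u_rel = (0.962 + 0.866) / (1 + 0.962·0.866) = 1.8280/1.8331 = 0.9972.
Δ = 1.8280 − 0.9972 = 0.8308.
(The classical prediction exceeds c; the relativistic result does not.)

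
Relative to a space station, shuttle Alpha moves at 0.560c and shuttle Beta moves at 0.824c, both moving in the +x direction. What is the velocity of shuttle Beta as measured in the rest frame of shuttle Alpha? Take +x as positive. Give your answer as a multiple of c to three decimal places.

+0.490c

β_A = 0.560, β_B = 0.824.
Transform to A's frame with the inverse velocity-addition law: u' = (u − v)/(1 − uv/c²), taking u = β_B and v = β_A.
u' = (0.824 − 0.560) / (1 − (0.560)(0.824)) = 0.2640/0.5386 = 0.4902.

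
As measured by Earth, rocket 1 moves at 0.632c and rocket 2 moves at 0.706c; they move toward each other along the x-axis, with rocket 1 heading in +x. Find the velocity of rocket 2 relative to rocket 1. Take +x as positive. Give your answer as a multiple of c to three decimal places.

β_A = 0.632, β_B = -0.706.
Transform to A's frame with the inverse velocity-addition law: u' = (u − v)/(1 − uv/c²), taking u = β_B and v = β_A.
u' = (-0.706 − 0.632) / (1 − (0.632)(-0.706)) = -1.3380/1.4462 = -0.9252.

-0.925c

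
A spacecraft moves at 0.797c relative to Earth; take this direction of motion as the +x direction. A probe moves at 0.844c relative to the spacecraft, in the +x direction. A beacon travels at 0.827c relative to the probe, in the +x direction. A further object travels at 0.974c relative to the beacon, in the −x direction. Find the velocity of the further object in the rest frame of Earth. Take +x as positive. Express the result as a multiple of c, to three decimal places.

+0.871c

Apply u = (u' + v)/(1 + u'v/c²) successively, working outward toward Earth.
Start: velocity of the spacecraft relative to Earth = 0.7970c.
Compose with the probe (u' = 0.844 in the spacecraft frame): u_1 = (0.844 + 0.797) / (1 + 0.844·0.797) = 1.6410/1.6727 = 0.9811.
Compose with the beacon (u' = 0.827 in the probe frame): u_2 = (0.827 + 0.981) / (1 + 0.827·0.981) = 1.8081/1.8113 = 0.9982.
Compose with the further object (u' = -0.974 in the beacon frame): u_3 = (-0.974 + 0.998) / (1 + (-0.974)·0.998) = 0.0242/0.0278 = 0.8714.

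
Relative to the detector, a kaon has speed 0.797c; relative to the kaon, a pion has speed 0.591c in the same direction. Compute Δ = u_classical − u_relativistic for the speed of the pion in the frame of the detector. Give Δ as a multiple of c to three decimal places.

Δ = 0.444c

Galilean: u_cl = 0.591 + 0.797 = 1.3880.
Relativistic: u_rel = (0.591 + 0.797) / (1 + 0.591·0.797) = 1.3880/1.4710 = 0.9436.
Δ = 1.3880 − 0.9436 = 0.4444.
(The classical prediction exceeds c; the relativistic result does not.)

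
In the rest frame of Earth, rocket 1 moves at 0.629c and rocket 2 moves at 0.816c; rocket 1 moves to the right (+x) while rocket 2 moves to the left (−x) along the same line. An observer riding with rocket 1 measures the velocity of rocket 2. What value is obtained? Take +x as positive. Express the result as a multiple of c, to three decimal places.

β_A = 0.629, β_B = -0.816.
Transform to A's frame with the inverse velocity-addition law: u' = (u − v)/(1 − uv/c²), taking u = β_B and v = β_A.
u' = (-0.816 − 0.629) / (1 − (0.629)(-0.816)) = -1.4450/1.5133 = -0.9549.

-0.955c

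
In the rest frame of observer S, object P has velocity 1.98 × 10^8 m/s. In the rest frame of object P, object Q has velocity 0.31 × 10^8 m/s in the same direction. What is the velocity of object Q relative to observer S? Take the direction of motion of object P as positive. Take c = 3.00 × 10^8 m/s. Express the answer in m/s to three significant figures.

2.14 × 10^8 m/s

In units of c (dividing by 3.00 × 10^8 m/s): v = 0.660, u' = 0.103.
u = (u' + v)/(1 + u'v/c²):
u = (0.103 + 0.660) / (1 + 0.103·0.660) = 0.7633/1.0682 = 0.7146
Converting back: u = 0.7146 × 3.00 × 10^8 m/s.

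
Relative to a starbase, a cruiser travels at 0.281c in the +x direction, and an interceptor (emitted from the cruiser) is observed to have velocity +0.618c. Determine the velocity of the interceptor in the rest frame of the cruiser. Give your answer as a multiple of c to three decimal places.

+0.408c

Invert the composition law: u' = (u − v)/(1 − uv/c²).
u' = (0.618 − 0.281) / (1 − (0.618)(0.281)) = 0.3370/0.8263 = 0.4078.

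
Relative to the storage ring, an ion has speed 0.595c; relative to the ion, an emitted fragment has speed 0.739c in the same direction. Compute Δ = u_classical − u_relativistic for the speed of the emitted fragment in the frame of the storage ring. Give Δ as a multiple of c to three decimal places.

Galilean: u_cl = 0.739 + 0.595 = 1.3340.
Relativistic: u_rel = (0.739 + 0.595) / (1 + 0.739·0.595) = 1.3340/1.4397 = 0.9266.
Δ = 1.3340 − 0.9266 = 0.4074.
(The classical prediction exceeds c; the relativistic result does not.)

Δ = 0.407c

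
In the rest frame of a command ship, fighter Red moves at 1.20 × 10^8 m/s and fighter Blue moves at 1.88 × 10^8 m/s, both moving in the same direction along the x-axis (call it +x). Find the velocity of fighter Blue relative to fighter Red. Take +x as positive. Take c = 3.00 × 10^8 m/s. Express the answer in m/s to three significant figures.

β_A = 0.400, β_B = 0.627 (dividing each by c = 3.00 × 10^8 m/s).
Transform to A's frame with the inverse velocity-addition law: u' = (u − v)/(1 − uv/c²), taking u = β_B and v = β_A.
u' = (0.627 − 0.400) / (1 − (0.400)(0.627)) = 0.2267/0.7493 = 0.3025.
u' = 0.3025 × 3.00 × 10^8 m/s.

+9.07 × 10^7 m/s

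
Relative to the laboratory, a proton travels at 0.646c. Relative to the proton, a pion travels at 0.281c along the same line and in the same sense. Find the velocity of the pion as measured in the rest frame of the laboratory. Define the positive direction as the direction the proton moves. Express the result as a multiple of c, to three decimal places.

With v = 0.646 and u' = 0.281 (in units of c),
u = (u' + v)/(1 + u'v/c²):
u = (0.281 + 0.646) / (1 + 0.281·0.646) = 0.9270/1.1815 = 0.7846

0.785c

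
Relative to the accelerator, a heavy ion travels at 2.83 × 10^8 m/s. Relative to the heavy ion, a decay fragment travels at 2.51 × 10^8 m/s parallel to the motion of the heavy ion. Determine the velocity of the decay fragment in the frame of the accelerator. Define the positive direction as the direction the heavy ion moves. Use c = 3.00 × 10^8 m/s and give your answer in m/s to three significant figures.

In units of c (dividing by 3.00 × 10^8 m/s): v = 0.943, u' = 0.837.
u = (u' + v)/(1 + u'v/c²):
u = (0.837 + 0.943) / (1 + 0.837·0.943) = 1.7800/1.7893 = 0.9948
(Galilean addition would give +1.780c, exceeding c.)
Converting back: u = 0.9948 × 3.00 × 10^8 m/s.

2.98 × 10^8 m/s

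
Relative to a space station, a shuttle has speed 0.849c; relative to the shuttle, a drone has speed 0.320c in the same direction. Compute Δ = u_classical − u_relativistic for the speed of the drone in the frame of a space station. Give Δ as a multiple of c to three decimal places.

Δ = 0.250c

Galilean: u_cl = 0.320 + 0.849 = 1.1690.
Relativistic: u_rel = (0.320 + 0.849) / (1 + 0.320·0.849) = 1.1690/1.2717 = 0.9193.
Δ = 1.1690 − 0.9193 = 0.2497.
(The classical prediction exceeds c; the relativistic result does not.)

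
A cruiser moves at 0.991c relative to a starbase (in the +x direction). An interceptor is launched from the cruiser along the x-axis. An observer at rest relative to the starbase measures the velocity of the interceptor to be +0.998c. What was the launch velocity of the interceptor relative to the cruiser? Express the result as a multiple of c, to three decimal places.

Invert the composition law: u' = (u − v)/(1 − uv/c²).
u' = (0.998 − 0.991) / (1 − (0.998)(0.991)) = 0.0070/0.0110 = 0.6374.

+0.637c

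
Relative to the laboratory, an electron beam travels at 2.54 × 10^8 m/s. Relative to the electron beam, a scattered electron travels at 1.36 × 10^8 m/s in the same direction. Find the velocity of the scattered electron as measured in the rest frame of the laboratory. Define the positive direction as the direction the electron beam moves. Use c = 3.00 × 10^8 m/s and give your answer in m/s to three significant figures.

In units of c (dividing by 3.00 × 10^8 m/s): v = 0.847, u' = 0.453.
u = (u' + v)/(1 + u'v/c²):
u = (0.453 + 0.847) / (1 + 0.453·0.847) = 1.3000/1.3838 = 0.9394
Converting back: u = 0.9394 × 3.00 × 10^8 m/s.

2.82 × 10^8 m/s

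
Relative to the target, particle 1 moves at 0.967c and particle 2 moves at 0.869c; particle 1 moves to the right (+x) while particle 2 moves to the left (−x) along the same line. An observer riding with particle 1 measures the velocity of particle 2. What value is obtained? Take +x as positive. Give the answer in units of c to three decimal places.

-0.998c

β_A = 0.967, β_B = -0.869.
Transform to A's frame with the inverse velocity-addition law: u' = (u − v)/(1 − uv/c²), taking u = β_B and v = β_A.
u' = (-0.869 − 0.967) / (1 − (0.967)(-0.869)) = -1.8360/1.8403 = -0.9977.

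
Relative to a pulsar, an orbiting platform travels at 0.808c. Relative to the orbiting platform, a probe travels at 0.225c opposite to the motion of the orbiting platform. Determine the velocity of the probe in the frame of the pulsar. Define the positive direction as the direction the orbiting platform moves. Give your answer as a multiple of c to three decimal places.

+0.713c

With v = 0.808 and u' = -0.225 (in units of c),
u = (u' + v)/(1 + u'v/c²):
u = (-0.225 + 0.808) / (1 + (-0.225)·0.808) = 0.5830/0.8182 = 0.7125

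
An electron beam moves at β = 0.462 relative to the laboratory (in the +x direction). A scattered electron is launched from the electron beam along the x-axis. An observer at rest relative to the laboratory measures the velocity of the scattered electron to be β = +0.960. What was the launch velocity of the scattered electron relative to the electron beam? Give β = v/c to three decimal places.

β = +0.895

Invert the composition law: u' = (u − v)/(1 − uv/c²).
u' = (0.960 − 0.462) / (1 − (0.960)(0.462)) = 0.4980/0.5565 = 0.8949.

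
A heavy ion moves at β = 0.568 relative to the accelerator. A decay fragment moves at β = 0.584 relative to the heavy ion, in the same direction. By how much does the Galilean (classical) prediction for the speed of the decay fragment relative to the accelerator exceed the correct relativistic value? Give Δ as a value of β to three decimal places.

Δ = 0.287

Galilean: u_cl = 0.584 + 0.568 = 1.1520.
Relativistic: u_rel = (0.584 + 0.568) / (1 + 0.584·0.568) = 1.1520/1.3317 = 0.8651.
Δ = 1.1520 − 0.8651 = 0.2869.
(The classical prediction exceeds c; the relativistic result does not.)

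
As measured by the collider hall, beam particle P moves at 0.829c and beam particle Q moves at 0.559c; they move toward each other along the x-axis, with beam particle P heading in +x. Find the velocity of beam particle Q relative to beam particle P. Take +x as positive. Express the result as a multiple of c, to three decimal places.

β_A = 0.829, β_B = -0.559.
Transform to A's frame with the inverse velocity-addition law: u' = (u − v)/(1 − uv/c²), taking u = β_B and v = β_A.
u' = (-0.559 − 0.829) / (1 − (0.829)(-0.559)) = -1.3880/1.4634 = -0.9485.

-0.948c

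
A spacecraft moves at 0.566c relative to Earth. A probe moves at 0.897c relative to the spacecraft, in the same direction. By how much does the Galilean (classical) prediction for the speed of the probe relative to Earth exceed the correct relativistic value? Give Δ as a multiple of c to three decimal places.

Δ = 0.493c

Galilean: u_cl = 0.897 + 0.566 = 1.4630.
Relativistic: u_rel = (0.897 + 0.566) / (1 + 0.897·0.566) = 1.4630/1.5077 = 0.9704.
Δ = 1.4630 − 0.9704 = 0.4926.
(The classical prediction exceeds c; the relativistic result does not.)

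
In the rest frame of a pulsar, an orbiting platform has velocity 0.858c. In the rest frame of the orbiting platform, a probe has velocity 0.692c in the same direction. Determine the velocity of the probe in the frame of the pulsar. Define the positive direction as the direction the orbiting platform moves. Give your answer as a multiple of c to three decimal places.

With v = 0.858 and u' = 0.692 (in units of c),
u = (u' + v)/(1 + u'v/c²):
u = (0.692 + 0.858) / (1 + 0.692·0.858) = 1.5500/1.5937 = 0.9726
(Galilean addition would give +1.550c, exceeding c.)

0.973c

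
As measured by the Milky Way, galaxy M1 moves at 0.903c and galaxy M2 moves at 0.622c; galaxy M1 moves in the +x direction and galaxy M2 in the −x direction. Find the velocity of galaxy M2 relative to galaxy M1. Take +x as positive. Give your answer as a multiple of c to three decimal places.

β_A = 0.903, β_B = -0.622.
Transform to A's frame with the inverse velocity-addition law: u' = (u − v)/(1 − uv/c²), taking u = β_B and v = β_A.
u' = (-0.622 − 0.903) / (1 − (0.903)(-0.622)) = -1.5250/1.5617 = -0.9765.

-0.977c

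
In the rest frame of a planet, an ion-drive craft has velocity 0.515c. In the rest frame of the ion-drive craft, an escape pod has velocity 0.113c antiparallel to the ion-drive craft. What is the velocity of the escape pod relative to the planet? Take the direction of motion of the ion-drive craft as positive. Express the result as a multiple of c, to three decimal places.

With v = 0.515 and u' = -0.113 (in units of c),
u = (u' + v)/(1 + u'v/c²):
u = (-0.113 + 0.515) / (1 + (-0.113)·0.515) = 0.4020/0.9418 = 0.4268
(Galilean addition would give +0.402c.)

+0.427c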